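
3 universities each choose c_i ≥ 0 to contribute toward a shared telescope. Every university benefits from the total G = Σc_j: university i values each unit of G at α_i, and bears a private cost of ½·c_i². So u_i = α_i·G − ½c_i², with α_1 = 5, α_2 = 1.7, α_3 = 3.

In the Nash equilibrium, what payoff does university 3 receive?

University i's FOC: ∂u_i/∂c_i = α_i − c_i = 0, so c_i* = α_i.
NE contributions = (5, 1.7, 3); G = 9.7.
u_3 = α_3·G − ½·(c_3)² = 3·9.7 − ½·3² = 24.6.

24.6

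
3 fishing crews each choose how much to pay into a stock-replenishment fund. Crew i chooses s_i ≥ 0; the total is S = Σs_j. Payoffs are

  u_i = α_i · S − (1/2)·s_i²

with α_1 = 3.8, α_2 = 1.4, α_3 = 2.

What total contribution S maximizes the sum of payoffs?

21.6

Planner FOC: ∂(Σu_j)/∂s_i = (Σα_j) − s_i = 0, so s_i^SO = Σα_j = 7.2 for every i; S^SO = 21.6.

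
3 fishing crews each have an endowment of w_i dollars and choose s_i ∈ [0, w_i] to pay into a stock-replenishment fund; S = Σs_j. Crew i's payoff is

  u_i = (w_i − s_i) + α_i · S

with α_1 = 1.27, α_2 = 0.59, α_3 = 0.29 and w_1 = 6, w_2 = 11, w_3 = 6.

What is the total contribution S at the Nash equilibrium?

∂u_i/∂s_i = α_i − 1, so crew i contributes w_i if α_i > 1, else 0.
α_i > 1 for i ∈ {1}; NE contributions (6, 0, 0), S = 6.

6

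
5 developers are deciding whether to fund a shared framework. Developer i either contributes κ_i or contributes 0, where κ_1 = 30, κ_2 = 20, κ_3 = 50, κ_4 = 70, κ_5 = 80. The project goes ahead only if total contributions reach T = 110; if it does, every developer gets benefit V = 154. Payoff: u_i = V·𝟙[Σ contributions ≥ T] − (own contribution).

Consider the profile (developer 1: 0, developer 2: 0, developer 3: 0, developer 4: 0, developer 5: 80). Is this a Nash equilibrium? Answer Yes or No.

Total = 80 < 110: not provided.
Developer 1 (pledges 0, payoff 0): pledging 30 → total 110, payoff 124. Profitable deviation.

No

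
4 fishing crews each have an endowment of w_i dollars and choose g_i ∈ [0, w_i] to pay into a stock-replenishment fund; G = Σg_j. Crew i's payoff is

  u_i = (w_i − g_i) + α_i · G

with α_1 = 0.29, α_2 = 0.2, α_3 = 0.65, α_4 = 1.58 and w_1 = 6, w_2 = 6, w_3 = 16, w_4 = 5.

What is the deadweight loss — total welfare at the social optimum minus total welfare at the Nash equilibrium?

48.16

∂u_i/∂g_i = α_i − 1, so crew i contributes w_i if α_i > 1, else 0.
α_i > 1 for i ∈ {4}; NE contributions (0, 0, 0, 5), G = 5.
W^NE = Σw_i − G^NE + (Σα_i)·G^NE = 33 + 1.72·5 = 41.6.
Planner: ∂(Σu_j)/∂g_i = Σα_j − 1 = 1.72 > 0, so everyone contributes w_i; G^SO = 33, W^SO = 33 + 1.72·33 = 89.76.
Deadweight loss = 48.16.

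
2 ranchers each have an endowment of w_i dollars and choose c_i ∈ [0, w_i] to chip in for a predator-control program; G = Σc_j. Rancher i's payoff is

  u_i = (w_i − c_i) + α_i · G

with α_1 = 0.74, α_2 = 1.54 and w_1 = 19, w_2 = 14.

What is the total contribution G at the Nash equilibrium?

∂u_i/∂c_i = α_i − 1, so rancher i contributes w_i if α_i > 1, else 0.
α_i > 1 for i ∈ {2}; NE contributions (0, 14), G = 14.

14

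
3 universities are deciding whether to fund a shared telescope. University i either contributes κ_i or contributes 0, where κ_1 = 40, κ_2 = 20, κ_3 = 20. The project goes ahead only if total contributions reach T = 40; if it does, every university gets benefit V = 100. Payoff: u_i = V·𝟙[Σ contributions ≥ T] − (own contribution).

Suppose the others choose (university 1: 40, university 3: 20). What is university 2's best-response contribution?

0

Others' total = 60 ≥ 40; contributing adds cost 20 for no extra benefit.
Best response: 0.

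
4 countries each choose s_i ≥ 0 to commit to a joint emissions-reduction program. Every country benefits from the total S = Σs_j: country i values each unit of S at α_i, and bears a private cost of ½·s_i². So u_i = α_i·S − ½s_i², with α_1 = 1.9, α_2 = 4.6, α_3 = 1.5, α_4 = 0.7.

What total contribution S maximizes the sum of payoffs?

Planner FOC: ∂(Σu_j)/∂s_i = (Σα_j) − s_i = 0, so s_i^SO = Σα_j = 8.7 for every i; S^SO = 34.8.

34.8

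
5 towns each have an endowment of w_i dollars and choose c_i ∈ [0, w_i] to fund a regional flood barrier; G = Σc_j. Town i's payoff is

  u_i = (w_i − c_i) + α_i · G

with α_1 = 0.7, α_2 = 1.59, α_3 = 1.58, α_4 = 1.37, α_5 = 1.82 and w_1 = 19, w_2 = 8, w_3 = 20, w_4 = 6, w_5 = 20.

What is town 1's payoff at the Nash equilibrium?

56.8

∂u_i/∂c_i = α_i − 1, so town i contributes w_i if α_i > 1, else 0.
α_i > 1 for i ∈ {2, 3, 4, 5}; NE contributions (0, 8, 20, 6, 20), G = 54.
u_1 = (19 − 0) + 0.7·54 = 56.8.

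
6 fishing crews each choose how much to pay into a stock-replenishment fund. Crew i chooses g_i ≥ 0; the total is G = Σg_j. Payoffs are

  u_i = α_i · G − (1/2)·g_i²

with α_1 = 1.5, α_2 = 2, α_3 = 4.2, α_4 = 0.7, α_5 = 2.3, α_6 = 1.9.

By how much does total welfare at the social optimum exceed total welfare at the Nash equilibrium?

334.16

Crew i's FOC: ∂u_i/∂g_i = α_i − g_i = 0, so g_i* = α_i.
NE contributions = (1.5, 2, 4.2, 0.7, 2.3, 1.9); G = 12.6.
W^NE = (Σα)·G − ½Σα_i² = 12.6² − ½·33.28 = 142.12.
Planner sets g_i = Σα_j = 12.6 for every i, so G^SO = 6·12.6 = 75.6.
W^SO = (Σα)·G^SO − ½·6·(Σα)² = (6/2)·12.6² = 476.28.
Deadweight loss = W^SO − W^NE = 334.16.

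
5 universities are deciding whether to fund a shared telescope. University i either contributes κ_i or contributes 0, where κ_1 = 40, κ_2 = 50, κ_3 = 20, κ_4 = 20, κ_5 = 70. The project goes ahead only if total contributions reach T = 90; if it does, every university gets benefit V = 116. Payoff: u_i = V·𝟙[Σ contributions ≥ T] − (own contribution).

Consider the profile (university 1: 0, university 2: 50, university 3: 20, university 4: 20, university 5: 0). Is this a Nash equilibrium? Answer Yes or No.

Yes

Total = 90 ≥ 90: provided.
University 1 (pledges 0, payoff 116): pledging 40 → total 130, payoff 76. No gain.
University 2 (pledges 50, payoff 66): dropping to 0 → total 40, payoff 0. No gain.
University 3 (pledges 20, payoff 96): dropping to 0 → total 70, payoff 0. No gain.
University 4 (pledges 20, payoff 96): dropping to 0 → total 70, payoff 0. No gain.
University 5 (pledges 0, payoff 116): pledging 70 → total 160, payoff 46. No gain.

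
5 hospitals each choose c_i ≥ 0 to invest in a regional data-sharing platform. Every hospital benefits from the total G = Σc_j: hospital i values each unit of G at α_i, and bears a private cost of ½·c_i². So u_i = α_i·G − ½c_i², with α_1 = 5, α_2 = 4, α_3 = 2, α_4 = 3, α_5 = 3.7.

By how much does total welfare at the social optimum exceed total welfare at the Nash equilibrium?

503.78

Hospital i's FOC: ∂u_i/∂c_i = α_i − c_i = 0, so c_i* = α_i.
NE contributions = (5, 4, 2, 3, 3.7); G = 17.7.
W^NE = (Σα)·G − ½Σα_i² = 17.7² − ½·67.69 = 279.445.
Planner sets c_i = Σα_j = 17.7 for every i, so G^SO = 5·17.7 = 88.5.
W^SO = (Σα)·G^SO − ½·5·(Σα)² = (5/2)·17.7² = 783.225.
Deadweight loss = W^SO − W^NE = 503.78.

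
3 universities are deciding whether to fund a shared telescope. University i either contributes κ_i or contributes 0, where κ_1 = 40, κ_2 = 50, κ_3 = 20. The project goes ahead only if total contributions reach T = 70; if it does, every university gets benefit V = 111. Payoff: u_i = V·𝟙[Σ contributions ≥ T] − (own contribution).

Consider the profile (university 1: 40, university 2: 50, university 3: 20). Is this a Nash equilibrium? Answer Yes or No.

Total = 110 ≥ 70: provided.
University 1 (pledges 40, payoff 71): dropping to 0 → total 70, payoff 111. Profitable deviation.

No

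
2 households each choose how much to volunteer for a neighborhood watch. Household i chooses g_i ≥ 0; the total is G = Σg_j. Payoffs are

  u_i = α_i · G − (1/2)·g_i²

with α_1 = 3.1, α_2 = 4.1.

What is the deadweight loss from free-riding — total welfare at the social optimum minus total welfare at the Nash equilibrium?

Household i's FOC: ∂u_i/∂g_i = α_i − g_i = 0, so g_i* = α_i.
NE contributions = (3.1, 4.1); G = 7.2.
W^NE = (Σα)·G − ½Σα_i² = 7.2² − ½·26.42 = 38.63.
Planner sets g_i = Σα_j = 7.2 for every i, so G^SO = 2·7.2 = 14.4.
W^SO = (Σα)·G^SO − ½·2·(Σα)² = (2/2)·7.2² = 51.84.
Deadweight loss = W^SO − W^NE = 13.21.

13.21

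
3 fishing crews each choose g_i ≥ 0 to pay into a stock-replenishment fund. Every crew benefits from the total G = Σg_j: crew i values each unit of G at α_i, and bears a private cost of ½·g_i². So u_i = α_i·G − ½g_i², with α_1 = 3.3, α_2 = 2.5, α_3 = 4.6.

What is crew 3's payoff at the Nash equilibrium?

Crew i's FOC: ∂u_i/∂g_i = α_i − g_i = 0, so g_i* = α_i.
NE contributions = (3.3, 2.5, 4.6); G = 10.4.
u_3 = α_3·G − ½·(g_3)² = 4.6·10.4 − ½·4.6² = 37.26.

37.26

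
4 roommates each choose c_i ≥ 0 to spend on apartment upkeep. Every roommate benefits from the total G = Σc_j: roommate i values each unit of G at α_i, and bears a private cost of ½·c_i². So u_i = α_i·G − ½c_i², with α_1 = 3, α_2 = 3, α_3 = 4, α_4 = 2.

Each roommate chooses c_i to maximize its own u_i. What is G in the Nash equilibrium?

12

Roommate i's FOC: ∂u_i/∂c_i = α_i − c_i = 0, so c_i* = α_i.
NE contributions = (3, 3, 4, 2); G = 12.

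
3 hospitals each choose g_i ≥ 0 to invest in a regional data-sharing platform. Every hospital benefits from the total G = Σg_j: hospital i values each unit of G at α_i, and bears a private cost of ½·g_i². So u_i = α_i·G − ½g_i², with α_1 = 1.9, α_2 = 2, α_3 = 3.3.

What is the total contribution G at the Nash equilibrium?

Hospital i's FOC: ∂u_i/∂g_i = α_i − g_i = 0, so g_i* = α_i.
NE contributions = (1.9, 2, 3.3); G = 7.2.

7.2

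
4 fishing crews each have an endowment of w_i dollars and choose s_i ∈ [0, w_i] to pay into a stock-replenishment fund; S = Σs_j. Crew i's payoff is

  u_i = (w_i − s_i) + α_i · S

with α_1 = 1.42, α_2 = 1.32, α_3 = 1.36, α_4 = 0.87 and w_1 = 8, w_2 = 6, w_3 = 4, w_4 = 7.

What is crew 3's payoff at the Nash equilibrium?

24.48

∂u_i/∂s_i = α_i − 1, so crew i contributes w_i if α_i > 1, else 0.
α_i > 1 for i ∈ {1, 2, 3}; NE contributions (8, 6, 4, 0), S = 18.
u_3 = (4 − 4) + 1.36·18 = 24.48.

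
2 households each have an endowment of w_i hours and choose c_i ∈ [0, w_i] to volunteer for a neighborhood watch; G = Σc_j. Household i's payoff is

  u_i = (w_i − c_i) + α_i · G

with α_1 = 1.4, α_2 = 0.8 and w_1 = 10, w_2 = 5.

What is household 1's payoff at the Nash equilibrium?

∂u_i/∂c_i = α_i − 1, so household i contributes w_i if α_i > 1, else 0.
α_i > 1 for i ∈ {1}; NE contributions (10, 0), G = 10.
u_1 = (10 − 10) + 1.4·10 = 14.

14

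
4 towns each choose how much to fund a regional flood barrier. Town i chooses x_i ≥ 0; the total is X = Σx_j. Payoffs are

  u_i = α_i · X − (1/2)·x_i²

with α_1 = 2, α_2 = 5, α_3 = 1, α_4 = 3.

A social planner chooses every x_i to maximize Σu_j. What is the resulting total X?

Planner FOC: ∂(Σu_j)/∂x_i = (Σα_j) − x_i = 0, so x_i^SO = Σα_j = 11 for every i; X^SO = 44.

44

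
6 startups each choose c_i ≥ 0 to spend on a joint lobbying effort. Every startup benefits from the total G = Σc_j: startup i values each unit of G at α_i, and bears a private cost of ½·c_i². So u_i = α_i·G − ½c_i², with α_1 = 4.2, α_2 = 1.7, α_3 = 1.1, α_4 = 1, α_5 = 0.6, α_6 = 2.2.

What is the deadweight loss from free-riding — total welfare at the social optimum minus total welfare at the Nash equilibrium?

Startup i's FOC: ∂u_i/∂c_i = α_i − c_i = 0, so c_i* = α_i.
NE contributions = (4.2, 1.7, 1.1, 1, 0.6, 2.2); G = 10.8.
W^NE = (Σα)·G − ½Σα_i² = 10.8² − ½·27.94 = 102.67.
Planner sets c_i = Σα_j = 10.8 for every i, so G^SO = 6·10.8 = 64.8.
W^SO = (Σα)·G^SO − ½·6·(Σα)² = (6/2)·10.8² = 349.92.
Deadweight loss = W^SO − W^NE = 247.25.

247.25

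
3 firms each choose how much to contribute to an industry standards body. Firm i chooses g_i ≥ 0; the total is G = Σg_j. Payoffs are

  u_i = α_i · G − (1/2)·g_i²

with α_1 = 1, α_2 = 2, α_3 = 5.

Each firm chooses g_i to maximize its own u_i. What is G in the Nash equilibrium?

Firm i's FOC: ∂u_i/∂g_i = α_i − g_i = 0, so g_i* = α_i.
NE contributions = (1, 2, 5); G = 8.

8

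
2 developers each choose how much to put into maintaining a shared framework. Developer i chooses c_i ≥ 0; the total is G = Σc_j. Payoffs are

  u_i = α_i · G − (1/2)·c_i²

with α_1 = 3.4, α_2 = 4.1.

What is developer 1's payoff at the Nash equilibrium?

19.72

Developer i's FOC: ∂u_i/∂c_i = α_i − c_i = 0, so c_i* = α_i.
NE contributions = (3.4, 4.1); G = 7.5.
u_1 = α_1·G − ½·(c_1)² = 3.4·7.5 − ½·3.4² = 19.72.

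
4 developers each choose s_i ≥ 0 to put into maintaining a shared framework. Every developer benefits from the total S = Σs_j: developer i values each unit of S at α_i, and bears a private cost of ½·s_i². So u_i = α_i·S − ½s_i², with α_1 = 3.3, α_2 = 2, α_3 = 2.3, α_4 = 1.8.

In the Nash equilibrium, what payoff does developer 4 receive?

Developer i's FOC: ∂u_i/∂s_i = α_i − s_i = 0, so s_i* = α_i.
NE contributions = (3.3, 2, 2.3, 1.8); S = 9.4.
u_4 = α_4·S − ½·(s_4)² = 1.8·9.4 − ½·1.8² = 15.3.

15.3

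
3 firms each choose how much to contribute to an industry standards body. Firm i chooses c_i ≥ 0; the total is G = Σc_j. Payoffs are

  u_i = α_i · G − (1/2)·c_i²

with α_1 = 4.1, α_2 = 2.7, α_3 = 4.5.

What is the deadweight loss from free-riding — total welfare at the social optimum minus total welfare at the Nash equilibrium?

Firm i's FOC: ∂u_i/∂c_i = α_i − c_i = 0, so c_i* = α_i.
NE contributions = (4.1, 2.7, 4.5); G = 11.3.
W^NE = (Σα)·G − ½Σα_i² = 11.3² − ½·44.35 = 105.515.
Planner sets c_i = Σα_j = 11.3 for every i, so G^SO = 3·11.3 = 33.9.
W^SO = (Σα)·G^SO − ½·3·(Σα)² = (3/2)·11.3² = 191.535.
Deadweight loss = W^SO − W^NE = 86.02.

86.02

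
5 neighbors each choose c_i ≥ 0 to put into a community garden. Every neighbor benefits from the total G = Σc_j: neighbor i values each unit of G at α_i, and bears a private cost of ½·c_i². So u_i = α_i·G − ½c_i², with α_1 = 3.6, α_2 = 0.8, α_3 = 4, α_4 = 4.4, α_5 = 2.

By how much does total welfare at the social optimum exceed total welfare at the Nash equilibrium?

355.04

Neighbor i's FOC: ∂u_i/∂c_i = α_i − c_i = 0, so c_i* = α_i.
NE contributions = (3.6, 0.8, 4, 4.4, 2); G = 14.8.
W^NE = (Σα)·G − ½Σα_i² = 14.8² − ½·52.96 = 192.56.
Planner sets c_i = Σα_j = 14.8 for every i, so G^SO = 5·14.8 = 74.
W^SO = (Σα)·G^SO − ½·5·(Σα)² = (5/2)·14.8² = 547.6.
Deadweight loss = W^SO − W^NE = 355.04.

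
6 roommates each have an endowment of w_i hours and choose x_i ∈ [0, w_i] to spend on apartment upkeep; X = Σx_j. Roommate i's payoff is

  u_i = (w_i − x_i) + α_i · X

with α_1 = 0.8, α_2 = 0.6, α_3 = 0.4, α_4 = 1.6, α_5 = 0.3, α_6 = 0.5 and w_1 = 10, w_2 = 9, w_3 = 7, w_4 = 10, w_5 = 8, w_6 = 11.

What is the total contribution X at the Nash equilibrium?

10

∂u_i/∂x_i = α_i − 1, so roommate i contributes w_i if α_i > 1, else 0.
α_i > 1 for i ∈ {4}; NE contributions (0, 0, 0, 10, 0, 0), X = 10.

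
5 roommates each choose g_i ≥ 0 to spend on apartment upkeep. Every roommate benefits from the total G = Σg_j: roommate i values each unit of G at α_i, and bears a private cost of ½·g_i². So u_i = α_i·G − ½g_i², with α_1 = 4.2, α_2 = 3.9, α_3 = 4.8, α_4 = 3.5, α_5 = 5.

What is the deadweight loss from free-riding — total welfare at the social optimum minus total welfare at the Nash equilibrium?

733.51

Roommate i's FOC: ∂u_i/∂g_i = α_i − g_i = 0, so g_i* = α_i.
NE contributions = (4.2, 3.9, 4.8, 3.5, 5); G = 21.4.
W^NE = (Σα)·G − ½Σα_i² = 21.4² − ½·93.14 = 411.39.
Planner sets g_i = Σα_j = 21.4 for every i, so G^SO = 5·21.4 = 107.
W^SO = (Σα)·G^SO − ½·5·(Σα)² = (5/2)·21.4² = 1144.9.
Deadweight loss = W^SO − W^NE = 733.51.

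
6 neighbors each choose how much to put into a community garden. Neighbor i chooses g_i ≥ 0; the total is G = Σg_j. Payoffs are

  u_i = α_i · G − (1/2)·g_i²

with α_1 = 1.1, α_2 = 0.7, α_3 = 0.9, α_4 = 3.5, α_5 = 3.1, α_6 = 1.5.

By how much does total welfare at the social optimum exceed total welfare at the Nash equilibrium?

246.59

Neighbor i's FOC: ∂u_i/∂g_i = α_i − g_i = 0, so g_i* = α_i.
NE contributions = (1.1, 0.7, 0.9, 3.5, 3.1, 1.5); G = 10.8.
W^NE = (Σα)·G − ½Σα_i² = 10.8² − ½·26.62 = 103.33.
Planner sets g_i = Σα_j = 10.8 for every i, so G^SO = 6·10.8 = 64.8.
W^SO = (Σα)·G^SO − ½·6·(Σα)² = (6/2)·10.8² = 349.92.
Deadweight loss = W^SO − W^NE = 246.59.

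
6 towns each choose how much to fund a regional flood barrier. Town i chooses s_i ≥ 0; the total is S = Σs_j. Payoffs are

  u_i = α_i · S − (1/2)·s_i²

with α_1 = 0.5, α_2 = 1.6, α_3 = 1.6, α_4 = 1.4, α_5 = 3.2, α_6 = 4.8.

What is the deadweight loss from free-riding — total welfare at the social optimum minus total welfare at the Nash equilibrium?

Town i's FOC: ∂u_i/∂s_i = α_i − s_i = 0, so s_i* = α_i.
NE contributions = (0.5, 1.6, 1.6, 1.4, 3.2, 4.8); S = 13.1.
W^NE = (Σα)·S − ½Σα_i² = 13.1² − ½·40.61 = 151.305.
Planner sets s_i = Σα_j = 13.1 for every i, so S^SO = 6·13.1 = 78.6.
W^SO = (Σα)·S^SO − ½·6·(Σα)² = (6/2)·13.1² = 514.83.
Deadweight loss = W^SO − W^NE = 363.525.

363.525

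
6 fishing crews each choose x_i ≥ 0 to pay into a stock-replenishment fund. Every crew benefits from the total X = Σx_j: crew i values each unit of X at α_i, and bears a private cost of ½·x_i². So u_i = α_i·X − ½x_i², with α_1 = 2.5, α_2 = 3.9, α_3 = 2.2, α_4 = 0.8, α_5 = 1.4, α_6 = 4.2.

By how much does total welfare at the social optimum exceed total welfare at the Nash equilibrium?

473.27

Crew i's FOC: ∂u_i/∂x_i = α_i − x_i = 0, so x_i* = α_i.
NE contributions = (2.5, 3.9, 2.2, 0.8, 1.4, 4.2); X = 15.
W^NE = (Σα)·X − ½Σα_i² = 15² − ½·46.54 = 201.73.
Planner sets x_i = Σα_j = 15 for every i, so X^SO = 6·15 = 90.
W^SO = (Σα)·X^SO − ½·6·(Σα)² = (6/2)·15² = 675.
Deadweight loss = W^SO − W^NE = 473.27.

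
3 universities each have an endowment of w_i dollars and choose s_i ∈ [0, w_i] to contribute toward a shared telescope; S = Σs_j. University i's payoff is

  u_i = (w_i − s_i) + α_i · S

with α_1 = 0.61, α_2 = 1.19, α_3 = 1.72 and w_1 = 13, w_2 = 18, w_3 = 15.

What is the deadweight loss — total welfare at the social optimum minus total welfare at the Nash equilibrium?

32.76

∂u_i/∂s_i = α_i − 1, so university i contributes w_i if α_i > 1, else 0.
α_i > 1 for i ∈ {2, 3}; NE contributions (0, 18, 15), S = 33.
W^NE = Σw_i − S^NE + (Σα_i)·S^NE = 46 + 2.52·33 = 129.16.
Planner: ∂(Σu_j)/∂s_i = Σα_j − 1 = 2.52 > 0, so everyone contributes w_i; S^SO = 46, W^SO = 46 + 2.52·46 = 161.92.
Deadweight loss = 32.76.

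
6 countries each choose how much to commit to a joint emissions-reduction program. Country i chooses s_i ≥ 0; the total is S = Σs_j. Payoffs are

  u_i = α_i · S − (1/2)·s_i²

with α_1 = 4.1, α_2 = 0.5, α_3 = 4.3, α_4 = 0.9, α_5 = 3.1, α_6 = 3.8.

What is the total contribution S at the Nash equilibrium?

16.7

Country i's FOC: ∂u_i/∂s_i = α_i − s_i = 0, so s_i* = α_i.
NE contributions = (4.1, 0.5, 4.3, 0.9, 3.1, 3.8); S = 16.7.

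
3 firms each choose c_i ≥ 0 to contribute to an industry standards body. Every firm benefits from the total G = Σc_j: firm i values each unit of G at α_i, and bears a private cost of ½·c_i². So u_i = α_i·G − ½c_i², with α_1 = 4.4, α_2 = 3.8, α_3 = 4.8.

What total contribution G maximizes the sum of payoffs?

39

Planner FOC: ∂(Σu_j)/∂c_i = (Σα_j) − c_i = 0, so c_i^SO = Σα_j = 13 for every i; G^SO = 39.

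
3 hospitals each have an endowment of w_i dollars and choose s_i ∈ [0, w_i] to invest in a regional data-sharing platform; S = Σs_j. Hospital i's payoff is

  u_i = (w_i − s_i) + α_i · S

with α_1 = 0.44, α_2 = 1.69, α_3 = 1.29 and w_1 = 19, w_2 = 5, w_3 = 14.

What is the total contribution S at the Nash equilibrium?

∂u_i/∂s_i = α_i − 1, so hospital i contributes w_i if α_i > 1, else 0.
α_i > 1 for i ∈ {2, 3}; NE contributions (0, 5, 14), S = 19.

19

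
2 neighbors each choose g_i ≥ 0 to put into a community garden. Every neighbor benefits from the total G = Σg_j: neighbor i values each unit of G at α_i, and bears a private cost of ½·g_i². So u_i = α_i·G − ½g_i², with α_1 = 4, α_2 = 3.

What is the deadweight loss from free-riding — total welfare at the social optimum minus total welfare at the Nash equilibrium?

Neighbor i's FOC: ∂u_i/∂g_i = α_i − g_i = 0, so g_i* = α_i.
NE contributions = (4, 3); G = 7.
W^NE = (Σα)·G − ½Σα_i² = 7² − ½·25 = 36.5.
Planner sets g_i = Σα_j = 7 for every i, so G^SO = 2·7 = 14.
W^SO = (Σα)·G^SO − ½·2·(Σα)² = (2/2)·7² = 49.
Deadweight loss = W^SO − W^NE = 12.5.

12.5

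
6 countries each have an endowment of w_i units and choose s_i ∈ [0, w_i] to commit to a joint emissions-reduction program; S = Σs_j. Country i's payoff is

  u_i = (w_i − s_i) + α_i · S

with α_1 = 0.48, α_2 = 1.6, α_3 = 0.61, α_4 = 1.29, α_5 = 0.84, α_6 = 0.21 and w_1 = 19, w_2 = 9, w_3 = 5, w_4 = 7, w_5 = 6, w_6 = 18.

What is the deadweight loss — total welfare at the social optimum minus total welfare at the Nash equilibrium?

193.44

∂u_i/∂s_i = α_i − 1, so country i contributes w_i if α_i > 1, else 0.
α_i > 1 for i ∈ {2, 4}; NE contributions (0, 9, 0, 7, 0, 0), S = 16.
W^NE = Σw_i − S^NE + (Σα_i)·S^NE = 64 + 4.03·16 = 128.48.
Planner: ∂(Σu_j)/∂s_i = Σα_j − 1 = 4.03 > 0, so everyone contributes w_i; S^SO = 64, W^SO = 64 + 4.03·64 = 321.92.
Deadweight loss = 193.44.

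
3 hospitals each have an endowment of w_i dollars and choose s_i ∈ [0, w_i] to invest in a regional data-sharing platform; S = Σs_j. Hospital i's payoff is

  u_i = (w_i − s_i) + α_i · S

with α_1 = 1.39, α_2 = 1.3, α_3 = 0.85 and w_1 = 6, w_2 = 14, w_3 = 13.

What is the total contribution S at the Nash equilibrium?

∂u_i/∂s_i = α_i − 1, so hospital i contributes w_i if α_i > 1, else 0.
α_i > 1 for i ∈ {1, 2}; NE contributions (6, 14, 0), S = 20.

20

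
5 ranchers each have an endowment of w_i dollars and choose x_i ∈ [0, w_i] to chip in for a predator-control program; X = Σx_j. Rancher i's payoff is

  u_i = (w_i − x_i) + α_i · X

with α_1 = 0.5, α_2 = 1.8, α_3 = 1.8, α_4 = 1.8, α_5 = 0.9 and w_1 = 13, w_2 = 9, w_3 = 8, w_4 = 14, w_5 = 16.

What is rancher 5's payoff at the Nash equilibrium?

43.9

∂u_i/∂x_i = α_i − 1, so rancher i contributes w_i if α_i > 1, else 0.
α_i > 1 for i ∈ {2, 3, 4}; NE contributions (0, 9, 8, 14, 0), X = 31.
u_5 = (16 − 0) + 0.9·31 = 43.9.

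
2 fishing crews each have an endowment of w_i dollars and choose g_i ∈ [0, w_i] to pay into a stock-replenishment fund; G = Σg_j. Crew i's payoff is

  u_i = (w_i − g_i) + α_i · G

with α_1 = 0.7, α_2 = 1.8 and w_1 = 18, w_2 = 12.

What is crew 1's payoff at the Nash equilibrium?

∂u_i/∂g_i = α_i − 1, so crew i contributes w_i if α_i > 1, else 0.
α_i > 1 for i ∈ {2}; NE contributions (0, 12), G = 12.
u_1 = (18 − 0) + 0.7·12 = 26.4.

26.4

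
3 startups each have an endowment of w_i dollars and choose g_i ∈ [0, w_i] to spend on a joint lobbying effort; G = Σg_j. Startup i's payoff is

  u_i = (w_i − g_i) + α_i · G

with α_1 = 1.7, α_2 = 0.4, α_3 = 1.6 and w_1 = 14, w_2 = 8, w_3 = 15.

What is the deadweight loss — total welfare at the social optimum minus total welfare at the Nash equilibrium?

21.6

∂u_i/∂g_i = α_i − 1, so startup i contributes w_i if α_i > 1, else 0.
α_i > 1 for i ∈ {1, 3}; NE contributions (14, 0, 15), G = 29.
W^NE = Σw_i − G^NE + (Σα_i)·G^NE = 37 + 2.7·29 = 115.3.
Planner: ∂(Σu_j)/∂g_i = Σα_j − 1 = 2.7 > 0, so everyone contributes w_i; G^SO = 37, W^SO = 37 + 2.7·37 = 136.9.
Deadweight loss = 21.6.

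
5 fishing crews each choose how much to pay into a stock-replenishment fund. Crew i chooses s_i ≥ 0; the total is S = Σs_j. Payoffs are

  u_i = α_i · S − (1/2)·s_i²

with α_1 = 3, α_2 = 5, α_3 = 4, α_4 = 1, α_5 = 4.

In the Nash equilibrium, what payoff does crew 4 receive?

16.5

Crew i's FOC: ∂u_i/∂s_i = α_i − s_i = 0, so s_i* = α_i.
NE contributions = (3, 5, 4, 1, 4); S = 17.
u_4 = α_4·S − ½·(s_4)² = 1·17 − ½·1² = 16.5.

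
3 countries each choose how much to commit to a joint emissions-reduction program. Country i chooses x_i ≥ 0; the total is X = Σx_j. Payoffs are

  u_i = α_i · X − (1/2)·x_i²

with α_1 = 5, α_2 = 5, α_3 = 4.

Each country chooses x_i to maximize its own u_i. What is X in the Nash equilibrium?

14

Country i's FOC: ∂u_i/∂x_i = α_i − x_i = 0, so x_i* = α_i.
NE contributions = (5, 5, 4); X = 14.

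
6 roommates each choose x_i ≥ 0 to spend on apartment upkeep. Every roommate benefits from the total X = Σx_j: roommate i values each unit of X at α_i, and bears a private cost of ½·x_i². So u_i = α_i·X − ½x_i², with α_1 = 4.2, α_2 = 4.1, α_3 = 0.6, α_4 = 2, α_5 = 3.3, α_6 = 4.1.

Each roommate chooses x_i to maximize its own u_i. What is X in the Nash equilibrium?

18.3

Roommate i's FOC: ∂u_i/∂x_i = α_i − x_i = 0, so x_i* = α_i.
NE contributions = (4.2, 4.1, 0.6, 2, 3.3, 4.1); X = 18.3.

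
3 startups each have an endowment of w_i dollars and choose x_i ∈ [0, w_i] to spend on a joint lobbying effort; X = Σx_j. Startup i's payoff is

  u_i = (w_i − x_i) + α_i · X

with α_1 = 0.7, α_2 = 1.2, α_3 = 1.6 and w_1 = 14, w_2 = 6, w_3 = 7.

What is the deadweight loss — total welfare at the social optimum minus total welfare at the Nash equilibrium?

∂u_i/∂x_i = α_i − 1, so startup i contributes w_i if α_i > 1, else 0.
α_i > 1 for i ∈ {2, 3}; NE contributions (0, 6, 7), X = 13.
W^NE = Σw_i − X^NE + (Σα_i)·X^NE = 27 + 2.5·13 = 59.5.
Planner: ∂(Σu_j)/∂x_i = Σα_j − 1 = 2.5 > 0, so everyone contributes w_i; X^SO = 27, W^SO = 27 + 2.5·27 = 94.5.
Deadweight loss = 35.

35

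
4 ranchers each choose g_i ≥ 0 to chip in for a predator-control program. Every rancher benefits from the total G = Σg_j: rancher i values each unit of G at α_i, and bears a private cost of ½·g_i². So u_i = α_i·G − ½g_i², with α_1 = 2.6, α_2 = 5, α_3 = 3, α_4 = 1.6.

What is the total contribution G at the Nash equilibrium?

Rancher i's FOC: ∂u_i/∂g_i = α_i − g_i = 0, so g_i* = α_i.
NE contributions = (2.6, 5, 3, 1.6); G = 12.2.

12.2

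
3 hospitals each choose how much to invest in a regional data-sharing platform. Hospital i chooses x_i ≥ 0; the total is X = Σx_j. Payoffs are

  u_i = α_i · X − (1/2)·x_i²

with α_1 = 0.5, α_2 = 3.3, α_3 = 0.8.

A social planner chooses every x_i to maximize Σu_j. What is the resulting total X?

13.8

Planner FOC: ∂(Σu_j)/∂x_i = (Σα_j) − x_i = 0, so x_i^SO = Σα_j = 4.6 for every i; X^SO = 13.8.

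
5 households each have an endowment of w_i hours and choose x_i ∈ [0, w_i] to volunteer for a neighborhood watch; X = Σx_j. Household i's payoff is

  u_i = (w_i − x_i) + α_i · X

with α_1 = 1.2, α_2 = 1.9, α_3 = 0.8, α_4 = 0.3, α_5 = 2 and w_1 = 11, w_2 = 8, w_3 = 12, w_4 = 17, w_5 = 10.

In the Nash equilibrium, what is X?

29

∂u_i/∂x_i = α_i − 1, so household i contributes w_i if α_i > 1, else 0.
α_i > 1 for i ∈ {1, 2, 5}; NE contributions (11, 8, 0, 0, 10), X = 29.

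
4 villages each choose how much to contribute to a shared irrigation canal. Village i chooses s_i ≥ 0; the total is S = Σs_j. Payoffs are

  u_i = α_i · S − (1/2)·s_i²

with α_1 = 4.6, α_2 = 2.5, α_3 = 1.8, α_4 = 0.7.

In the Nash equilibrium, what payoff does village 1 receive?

Village i's FOC: ∂u_i/∂s_i = α_i − s_i = 0, so s_i* = α_i.
NE contributions = (4.6, 2.5, 1.8, 0.7); S = 9.6.
u_1 = α_1·S − ½·(s_1)² = 4.6·9.6 − ½·4.6² = 33.58.

33.58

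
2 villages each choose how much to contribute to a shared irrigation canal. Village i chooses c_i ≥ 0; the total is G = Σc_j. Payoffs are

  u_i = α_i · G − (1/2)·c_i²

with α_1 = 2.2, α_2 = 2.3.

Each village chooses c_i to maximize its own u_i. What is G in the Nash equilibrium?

4.5

Village i's FOC: ∂u_i/∂c_i = α_i − c_i = 0, so c_i* = α_i.
NE contributions = (2.2, 2.3); G = 4.5.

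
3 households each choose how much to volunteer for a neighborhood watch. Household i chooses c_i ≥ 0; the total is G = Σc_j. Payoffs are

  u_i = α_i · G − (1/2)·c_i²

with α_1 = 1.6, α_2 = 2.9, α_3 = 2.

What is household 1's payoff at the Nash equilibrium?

Household i's FOC: ∂u_i/∂c_i = α_i − c_i = 0, so c_i* = α_i.
NE contributions = (1.6, 2.9, 2); G = 6.5.
u_1 = α_1·G − ½·(c_1)² = 1.6·6.5 − ½·1.6² = 9.12.

9.12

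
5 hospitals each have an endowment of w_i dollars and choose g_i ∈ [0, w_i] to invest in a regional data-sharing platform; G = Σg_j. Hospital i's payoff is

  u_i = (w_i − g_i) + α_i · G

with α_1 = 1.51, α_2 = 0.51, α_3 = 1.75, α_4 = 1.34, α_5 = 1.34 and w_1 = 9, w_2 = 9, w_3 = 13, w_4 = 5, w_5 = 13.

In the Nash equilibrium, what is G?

∂u_i/∂g_i = α_i − 1, so hospital i contributes w_i if α_i > 1, else 0.
α_i > 1 for i ∈ {1, 3, 4, 5}; NE contributions (9, 0, 13, 5, 13), G = 40.

40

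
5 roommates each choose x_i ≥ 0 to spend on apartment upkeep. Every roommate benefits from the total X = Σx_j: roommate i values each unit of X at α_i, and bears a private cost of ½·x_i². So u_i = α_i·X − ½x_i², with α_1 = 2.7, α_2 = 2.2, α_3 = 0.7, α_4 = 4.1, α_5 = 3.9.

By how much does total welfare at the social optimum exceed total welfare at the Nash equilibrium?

299.76

Roommate i's FOC: ∂u_i/∂x_i = α_i − x_i = 0, so x_i* = α_i.
NE contributions = (2.7, 2.2, 0.7, 4.1, 3.9); X = 13.6.
W^NE = (Σα)·X − ½Σα_i² = 13.6² − ½·44.64 = 162.64.
Planner sets x_i = Σα_j = 13.6 for every i, so X^SO = 5·13.6 = 68.
W^SO = (Σα)·X^SO − ½·5·(Σα)² = (5/2)·13.6² = 462.4.
Deadweight loss = W^SO − W^NE = 299.76.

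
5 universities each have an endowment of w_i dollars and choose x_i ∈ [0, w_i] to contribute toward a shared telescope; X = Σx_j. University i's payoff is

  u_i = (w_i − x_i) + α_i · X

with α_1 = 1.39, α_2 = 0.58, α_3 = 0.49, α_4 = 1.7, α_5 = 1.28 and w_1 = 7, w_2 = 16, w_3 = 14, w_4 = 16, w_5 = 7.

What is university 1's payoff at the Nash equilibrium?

∂u_i/∂x_i = α_i − 1, so university i contributes w_i if α_i > 1, else 0.
α_i > 1 for i ∈ {1, 4, 5}; NE contributions (7, 0, 0, 16, 7), X = 30.
u_1 = (7 − 7) + 1.39·30 = 41.7.

41.7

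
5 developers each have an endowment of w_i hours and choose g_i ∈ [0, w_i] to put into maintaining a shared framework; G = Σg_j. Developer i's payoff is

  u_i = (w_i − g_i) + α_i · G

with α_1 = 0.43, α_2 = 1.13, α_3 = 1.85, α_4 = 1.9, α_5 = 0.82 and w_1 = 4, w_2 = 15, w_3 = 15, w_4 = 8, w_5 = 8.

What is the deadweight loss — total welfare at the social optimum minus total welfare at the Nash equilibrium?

∂u_i/∂g_i = α_i − 1, so developer i contributes w_i if α_i > 1, else 0.
α_i > 1 for i ∈ {2, 3, 4}; NE contributions (0, 15, 15, 8, 0), G = 38.
W^NE = Σw_i − G^NE + (Σα_i)·G^NE = 50 + 5.13·38 = 244.94.
Planner: ∂(Σu_j)/∂g_i = Σα_j − 1 = 5.13 > 0, so everyone contributes w_i; G^SO = 50, W^SO = 50 + 5.13·50 = 306.5.
Deadweight loss = 61.56.

61.56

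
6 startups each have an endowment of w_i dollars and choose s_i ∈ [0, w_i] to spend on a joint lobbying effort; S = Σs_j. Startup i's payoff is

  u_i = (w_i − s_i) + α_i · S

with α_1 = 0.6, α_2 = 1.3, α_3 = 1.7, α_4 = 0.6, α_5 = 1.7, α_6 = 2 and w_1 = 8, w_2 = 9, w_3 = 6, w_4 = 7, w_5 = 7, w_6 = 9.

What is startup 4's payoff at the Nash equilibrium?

25.6

∂u_i/∂s_i = α_i − 1, so startup i contributes w_i if α_i > 1, else 0.
α_i > 1 for i ∈ {2, 3, 5, 6}; NE contributions (0, 9, 6, 0, 7, 9), S = 31.
u_4 = (7 − 0) + 0.6·31 = 25.6.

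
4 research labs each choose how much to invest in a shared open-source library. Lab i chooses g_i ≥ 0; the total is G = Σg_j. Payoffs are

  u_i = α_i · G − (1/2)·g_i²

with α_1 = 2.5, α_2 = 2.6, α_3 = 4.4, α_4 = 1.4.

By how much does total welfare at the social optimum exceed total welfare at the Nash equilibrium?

135.975

Lab i's FOC: ∂u_i/∂g_i = α_i − g_i = 0, so g_i* = α_i.
NE contributions = (2.5, 2.6, 4.4, 1.4); G = 10.9.
W^NE = (Σα)·G − ½Σα_i² = 10.9² − ½·34.33 = 101.645.
Planner sets g_i = Σα_j = 10.9 for every i, so G^SO = 4·10.9 = 43.6.
W^SO = (Σα)·G^SO − ½·4·(Σα)² = (4/2)·10.9² = 237.62.
Deadweight loss = W^SO − W^NE = 135.975.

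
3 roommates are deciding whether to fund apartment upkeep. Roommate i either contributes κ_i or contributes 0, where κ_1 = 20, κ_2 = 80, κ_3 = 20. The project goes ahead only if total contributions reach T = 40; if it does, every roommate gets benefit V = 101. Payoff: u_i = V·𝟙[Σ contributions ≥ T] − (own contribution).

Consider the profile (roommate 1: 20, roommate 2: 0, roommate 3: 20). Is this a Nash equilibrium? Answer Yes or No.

Total = 40 ≥ 40: provided.
Roommate 1 (pledges 20, payoff 81): dropping to 0 → total 20, payoff 0. No gain.
Roommate 2 (pledges 0, payoff 101): pledging 80 → total 120, payoff 21. No gain.
Roommate 3 (pledges 20, payoff 81): dropping to 0 → total 20, payoff 0. No gain.

Yes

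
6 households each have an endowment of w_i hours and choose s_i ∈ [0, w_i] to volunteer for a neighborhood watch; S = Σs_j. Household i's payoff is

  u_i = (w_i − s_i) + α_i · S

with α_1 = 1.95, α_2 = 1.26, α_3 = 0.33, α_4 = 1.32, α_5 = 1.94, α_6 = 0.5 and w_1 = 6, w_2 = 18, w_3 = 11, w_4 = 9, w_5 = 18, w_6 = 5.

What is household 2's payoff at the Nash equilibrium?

64.26

∂u_i/∂s_i = α_i − 1, so household i contributes w_i if α_i > 1, else 0.
α_i > 1 for i ∈ {1, 2, 4, 5}; NE contributions (6, 18, 0, 9, 18, 0), S = 51.
u_2 = (18 − 18) + 1.26·51 = 64.26.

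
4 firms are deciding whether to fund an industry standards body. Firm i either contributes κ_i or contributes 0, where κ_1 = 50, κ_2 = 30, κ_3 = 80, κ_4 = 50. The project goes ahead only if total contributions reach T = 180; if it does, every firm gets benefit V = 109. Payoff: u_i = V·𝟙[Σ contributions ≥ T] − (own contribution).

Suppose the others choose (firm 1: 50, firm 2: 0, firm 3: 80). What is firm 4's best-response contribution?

50

Others' total = 130. Contributing 50 brings total to 180 ≥ 180: gain V − κ_4 = 59.
Best response: 50.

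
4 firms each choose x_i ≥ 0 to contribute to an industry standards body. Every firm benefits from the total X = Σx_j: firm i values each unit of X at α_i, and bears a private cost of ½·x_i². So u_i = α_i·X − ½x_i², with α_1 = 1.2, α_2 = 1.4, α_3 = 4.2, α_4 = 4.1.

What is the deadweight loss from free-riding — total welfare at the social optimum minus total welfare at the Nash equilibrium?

Firm i's FOC: ∂u_i/∂x_i = α_i − x_i = 0, so x_i* = α_i.
NE contributions = (1.2, 1.4, 4.2, 4.1); X = 10.9.
W^NE = (Σα)·X − ½Σα_i² = 10.9² − ½·37.85 = 99.885.
Planner sets x_i = Σα_j = 10.9 for every i, so X^SO = 4·10.9 = 43.6.
W^SO = (Σα)·X^SO − ½·4·(Σα)² = (4/2)·10.9² = 237.62.
Deadweight loss = W^SO − W^NE = 137.735.

137.735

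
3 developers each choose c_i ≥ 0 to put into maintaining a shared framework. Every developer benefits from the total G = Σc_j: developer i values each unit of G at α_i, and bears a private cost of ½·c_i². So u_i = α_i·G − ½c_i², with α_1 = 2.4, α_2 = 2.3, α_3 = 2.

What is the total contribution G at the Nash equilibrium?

Developer i's FOC: ∂u_i/∂c_i = α_i − c_i = 0, so c_i* = α_i.
NE contributions = (2.4, 2.3, 2); G = 6.7.

6.7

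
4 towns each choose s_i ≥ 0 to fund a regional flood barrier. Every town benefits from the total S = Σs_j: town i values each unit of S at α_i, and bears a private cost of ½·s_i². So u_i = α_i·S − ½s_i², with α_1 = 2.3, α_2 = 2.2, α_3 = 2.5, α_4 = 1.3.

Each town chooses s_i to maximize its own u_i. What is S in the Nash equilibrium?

8.3

Town i's FOC: ∂u_i/∂s_i = α_i − s_i = 0, so s_i* = α_i.
NE contributions = (2.3, 2.2, 2.5, 1.3); S = 8.3.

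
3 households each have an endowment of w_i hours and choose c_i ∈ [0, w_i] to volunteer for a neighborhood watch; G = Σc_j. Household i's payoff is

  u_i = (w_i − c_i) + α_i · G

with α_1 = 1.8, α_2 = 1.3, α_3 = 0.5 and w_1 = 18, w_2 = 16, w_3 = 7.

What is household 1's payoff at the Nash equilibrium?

61.2

∂u_i/∂c_i = α_i − 1, so household i contributes w_i if α_i > 1, else 0.
α_i > 1 for i ∈ {1, 2}; NE contributions (18, 16, 0), G = 34.
u_1 = (18 − 18) + 1.8·34 = 61.2.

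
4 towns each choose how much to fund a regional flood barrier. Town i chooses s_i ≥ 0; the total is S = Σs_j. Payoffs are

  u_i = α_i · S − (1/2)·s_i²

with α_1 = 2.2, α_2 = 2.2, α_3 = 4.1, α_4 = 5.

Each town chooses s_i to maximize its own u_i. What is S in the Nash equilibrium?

Town i's FOC: ∂u_i/∂s_i = α_i − s_i = 0, so s_i* = α_i.
NE contributions = (2.2, 2.2, 4.1, 5); S = 13.5.

13.5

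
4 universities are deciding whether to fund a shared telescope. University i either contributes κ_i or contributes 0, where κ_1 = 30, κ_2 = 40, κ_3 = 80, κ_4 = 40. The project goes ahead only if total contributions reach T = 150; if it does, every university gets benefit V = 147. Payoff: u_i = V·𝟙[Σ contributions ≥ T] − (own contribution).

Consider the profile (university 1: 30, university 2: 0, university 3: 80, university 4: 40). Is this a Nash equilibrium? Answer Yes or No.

Yes

Total = 150 ≥ 150: provided.
University 1 (pledges 30, payoff 117): dropping to 0 → total 120, payoff 0. No gain.
University 2 (pledges 0, payoff 147): pledging 40 → total 190, payoff 107. No gain.
University 3 (pledges 80, payoff 67): dropping to 0 → total 70, payoff 0. No gain.
University 4 (pledges 40, payoff 107): dropping to 0 → total 110, payoff 0. No gain.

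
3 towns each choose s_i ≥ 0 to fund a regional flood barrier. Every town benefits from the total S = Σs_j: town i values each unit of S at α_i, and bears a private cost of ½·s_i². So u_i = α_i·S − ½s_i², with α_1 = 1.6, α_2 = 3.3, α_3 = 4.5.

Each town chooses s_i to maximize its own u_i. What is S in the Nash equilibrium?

9.4

Town i's FOC: ∂u_i/∂s_i = α_i − s_i = 0, so s_i* = α_i.
NE contributions = (1.6, 3.3, 4.5); S = 9.4.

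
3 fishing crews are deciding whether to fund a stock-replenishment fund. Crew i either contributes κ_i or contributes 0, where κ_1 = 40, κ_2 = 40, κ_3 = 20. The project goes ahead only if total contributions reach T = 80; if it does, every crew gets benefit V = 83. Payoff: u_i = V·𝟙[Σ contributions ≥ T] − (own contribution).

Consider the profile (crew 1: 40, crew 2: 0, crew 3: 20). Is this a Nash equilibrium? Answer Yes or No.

Total = 60 < 80: not provided.
Crew 1 (pledges 40, payoff -40): dropping to 0 → total 20, payoff 0. Profitable deviation.

No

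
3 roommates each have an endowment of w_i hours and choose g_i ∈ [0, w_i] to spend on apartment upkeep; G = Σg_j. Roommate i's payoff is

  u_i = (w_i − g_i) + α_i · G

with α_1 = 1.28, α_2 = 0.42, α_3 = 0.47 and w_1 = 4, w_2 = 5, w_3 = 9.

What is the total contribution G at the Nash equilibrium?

4

∂u_i/∂g_i = α_i − 1, so roommate i contributes w_i if α_i > 1, else 0.
α_i > 1 for i ∈ {1}; NE contributions (4, 0, 0), G = 4.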